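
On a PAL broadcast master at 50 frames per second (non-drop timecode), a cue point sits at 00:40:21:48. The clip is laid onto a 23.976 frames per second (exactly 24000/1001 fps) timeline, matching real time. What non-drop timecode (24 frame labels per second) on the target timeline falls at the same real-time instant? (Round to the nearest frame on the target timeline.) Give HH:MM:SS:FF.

00:40:19:13

Source frame index: (0×3600 + 40×60 + 21) × 50 + 48 = 121098.
Real time: 121098 / (50) = 60549/25 s.
Target frame: (60549/25) × (24000/1001) = 58127040/1001 ≈ 58068.971 → 58069.
At 24 labels/s: frame 58069 → 00:40:19:13.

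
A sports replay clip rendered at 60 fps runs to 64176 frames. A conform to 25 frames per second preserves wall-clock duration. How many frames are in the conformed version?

Target frames = source frames × (target rate / source rate) = 64176 × (25)/(60) = 64176 × 5/12 = 26740.

26740 frames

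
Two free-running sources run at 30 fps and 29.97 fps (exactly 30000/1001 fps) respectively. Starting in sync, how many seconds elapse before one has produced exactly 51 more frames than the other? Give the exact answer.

1701.7 seconds

The gap grows by |30000/1001 − 30| = 30/1001 frames per second.
Time for a 51-frame gap: 51 ÷ (30/1001) = 1701.7 s.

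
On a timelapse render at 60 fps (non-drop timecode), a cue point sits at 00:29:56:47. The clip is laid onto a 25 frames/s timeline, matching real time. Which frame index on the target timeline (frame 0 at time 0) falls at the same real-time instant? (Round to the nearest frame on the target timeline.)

Source frame index: (0×3600 + 29×60 + 56) × 60 + 47 = 107807.
Real time: 107807 / (60) = 107807/60 s.
Target frame: (107807/60) × (25) = 539035/12 ≈ 44919.583 → 44920.

frame 44920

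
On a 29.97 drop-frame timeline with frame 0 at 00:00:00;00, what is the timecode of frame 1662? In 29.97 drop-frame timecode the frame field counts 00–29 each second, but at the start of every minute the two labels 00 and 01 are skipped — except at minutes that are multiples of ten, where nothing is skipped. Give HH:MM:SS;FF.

Ten DF minutes hold 17982 frames, so frame 1662 lies in block 0 (frames 0–17981) with 1662 frames into that block.
The block's first minute is 1800 frames and the rest 1798 each; 1662 frames reaches minute 0, so 0 × 18 + 0 × 2 = 0 labels have been skipped so far.
Adding those back, label number 1662 + 0 = 1662 at 30 labels/s is 55 s + 12 f = 0 h 0 min 55 s frame 12, i.e. 00:00:55;12.

00:00:55;12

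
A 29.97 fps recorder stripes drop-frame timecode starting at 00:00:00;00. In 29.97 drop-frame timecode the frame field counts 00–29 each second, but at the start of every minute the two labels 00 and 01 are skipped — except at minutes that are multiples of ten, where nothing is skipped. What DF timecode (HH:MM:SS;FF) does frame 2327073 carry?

21:34:06;23

Each 10-minute DF block holds 10 × 60 × 30 − 9 × 2 = 17982 frames. 2327073 ÷ 17982 → 129 full blocks, remainder 7395.
Within the partial block the first minute is 1800 frames and each further minute 1798, so 4 further minute boundaries passed. Total skipped labels = 18 × 129 + 2 × 4 = 2330.
Non-drop label index = 2327073 + 2330 = 2329403; at 30 labels/s that is 21:34:06:23, i.e. DF 21:34:06;23.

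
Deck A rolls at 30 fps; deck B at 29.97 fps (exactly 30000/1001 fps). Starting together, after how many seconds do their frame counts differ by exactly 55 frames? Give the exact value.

The gap grows by |30000/1001 − 30| = 30/1001 frames per second.
Time for a 55-frame gap: 55 ÷ (30/1001) = 11011/6 s.

11011/6 seconds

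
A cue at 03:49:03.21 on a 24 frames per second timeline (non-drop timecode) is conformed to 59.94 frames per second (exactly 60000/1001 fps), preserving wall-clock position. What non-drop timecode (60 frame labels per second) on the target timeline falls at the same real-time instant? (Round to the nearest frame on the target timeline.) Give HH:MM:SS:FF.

03:48:50:09

Source frame index: (3×3600 + 49×60 + 3) × 24 + 21 = 329853.
Real time: 329853 / (24) = 109951/8 s.
Target frame: (109951/8) × (60000/1001) = 824632500/1001 ≈ 823808.691 → 823809.
At 60 labels/s: frame 823809 → 03:48:50:09.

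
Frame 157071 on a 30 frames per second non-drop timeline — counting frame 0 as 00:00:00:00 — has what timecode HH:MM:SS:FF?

01:27:15:21

157071 ÷ 30 = 5235 full seconds, remainder 21 frames.
5235 s = 1 h 27 min 15 s.
Timecode: 01:27:15:21.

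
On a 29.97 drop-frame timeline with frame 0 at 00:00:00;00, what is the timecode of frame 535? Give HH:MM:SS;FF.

00:00:17;25

Ten DF minutes hold 17982 frames, so frame 535 lies in block 0 (frames 0–17981) with 535 frames into that block.
The block's first minute is 1800 frames and the rest 1798 each; 535 frames reaches minute 0, so 0 × 18 + 0 × 2 = 0 labels have been skipped so far.
Adding those back, label number 535 + 0 = 535 at 30 labels/s is 17 s + 25 f = 0 h 0 min 17 s frame 25, i.e. 00:00:17;25.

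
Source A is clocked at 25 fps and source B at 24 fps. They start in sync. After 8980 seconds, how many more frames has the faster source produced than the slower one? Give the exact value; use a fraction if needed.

8980 frames

A emits 25 × 8980 = 224500 frames; B emits 24 × 8980 = 215520.
Difference = 8980 frames; B is behind A.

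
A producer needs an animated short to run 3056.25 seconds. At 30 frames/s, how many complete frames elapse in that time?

Frames = 3056.25 × 30 = 183375/2 ≈ 91687.5000.
Complete frames: 91687.

91687 frames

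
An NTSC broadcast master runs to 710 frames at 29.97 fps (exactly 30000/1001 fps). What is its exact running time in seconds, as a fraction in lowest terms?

71071/3000 seconds

Running time = 710 ÷ (30000/1001) = 710 × 1001/30000 = 71071/3000 s.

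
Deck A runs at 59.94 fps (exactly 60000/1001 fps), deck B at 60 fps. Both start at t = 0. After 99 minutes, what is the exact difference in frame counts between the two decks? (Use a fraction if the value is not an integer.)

32400/91 frames

99 min = 5940 s.
A emits 60000/1001 × 5940 = 32400000/91 frames; B emits 60 × 5940 = 356400.
Difference = 32400/91 frames (≈ 356.0440); B is ahead of A.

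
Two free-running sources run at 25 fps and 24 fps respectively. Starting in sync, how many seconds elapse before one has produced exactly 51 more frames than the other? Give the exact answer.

51 seconds

The gap grows by |24 − 25| = 1 frame per second.
Time for a 51-frame gap: 51 ÷ (1) = 51 s.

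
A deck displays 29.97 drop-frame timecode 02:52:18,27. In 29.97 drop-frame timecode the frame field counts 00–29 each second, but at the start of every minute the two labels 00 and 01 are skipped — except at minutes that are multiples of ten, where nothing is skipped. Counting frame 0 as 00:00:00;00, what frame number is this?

309857

Complete 10-minute blocks: 17, each 17982 frames → 305694.
Remaining 2 whole minutes in the current block: 1800 + 1 × 1798 = 3598 frames.
Within the current minute: 18 × 30 + 27 − 2 = 565 (labels ;00/;01 skipped at this minute). Total = 305694 + 3598 + 565 = 309857.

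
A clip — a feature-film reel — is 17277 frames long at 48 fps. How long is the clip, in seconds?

Running time = 17277 / (48) = 359.9375 s.

359.9375 seconds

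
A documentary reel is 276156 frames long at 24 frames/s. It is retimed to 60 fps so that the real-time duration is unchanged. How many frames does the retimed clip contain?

690390 frames

Target frames = source frames × (target rate / source rate) = 276156 × (60)/(24) = 276156 × 5/2 = 690390.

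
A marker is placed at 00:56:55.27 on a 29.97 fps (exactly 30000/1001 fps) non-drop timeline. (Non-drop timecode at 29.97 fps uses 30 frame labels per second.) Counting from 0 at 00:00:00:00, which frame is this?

102477

Total seconds to the label: (0 × 3600 + 56 × 60 + 55) = 3415.
Frame index = 3415 × 30 + 27 = 102477.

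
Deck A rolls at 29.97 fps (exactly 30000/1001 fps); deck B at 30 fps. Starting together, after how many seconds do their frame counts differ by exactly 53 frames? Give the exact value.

53053/30 seconds

The gap grows by |30 − 30000/1001| = 30/1001 frames per second.
Time for a 53-frame gap: 53 ÷ (30/1001) = 53053/30 s.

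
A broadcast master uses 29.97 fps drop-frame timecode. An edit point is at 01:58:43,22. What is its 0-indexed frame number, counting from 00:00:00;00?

213498

As if non-drop at 30 labels/s: (1 × 3600 + 58 × 60 + 43) × 30 + 22 = 213712.
Minute boundaries passed: 118; those not divisible by 10: 118 − 11 = 107; dropped labels = 2 × 107 = 214.
Actual frame index = 213712 − 214 = 213498.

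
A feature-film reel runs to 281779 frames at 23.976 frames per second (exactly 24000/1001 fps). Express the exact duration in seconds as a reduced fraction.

282060779/24000 seconds

Running time = 281779 ÷ (24000/1001) = 281779 × 1001/24000 = 282060779/24000 s.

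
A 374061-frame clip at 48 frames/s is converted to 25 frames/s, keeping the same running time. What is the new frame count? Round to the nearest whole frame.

194823 frames

Frames at target rate = 374061 × (25) / (48) = 3117175/16 ≈ 194823.438.
Nearest whole frame: 194823.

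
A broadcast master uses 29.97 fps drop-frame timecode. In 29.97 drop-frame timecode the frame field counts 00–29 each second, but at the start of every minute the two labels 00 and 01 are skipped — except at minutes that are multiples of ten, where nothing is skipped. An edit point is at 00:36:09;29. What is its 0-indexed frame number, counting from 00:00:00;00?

65033

Complete 10-minute blocks: 3, each 17982 frames → 53946.
Remaining 6 whole minutes in the current block: 1800 + 5 × 1798 = 10790 frames.
Within the current minute: 9 × 30 + 29 − 2 = 297 (labels ;00/;01 skipped at this minute). Total = 53946 + 10790 + 297 = 65033.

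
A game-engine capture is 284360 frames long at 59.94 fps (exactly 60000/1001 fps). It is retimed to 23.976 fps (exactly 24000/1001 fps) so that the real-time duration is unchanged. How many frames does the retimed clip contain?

Target frames = source frames × (target rate / source rate) = 284360 × (24000/1001)/(60000/1001) = 284360 × 2/5 = 113744.

113744 frames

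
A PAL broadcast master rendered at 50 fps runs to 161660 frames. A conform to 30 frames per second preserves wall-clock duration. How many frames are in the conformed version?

96996 frames

Target frames = source frames × (target rate / source rate) = 161660 × (30)/(50) = 161660 × 3/5 = 96996.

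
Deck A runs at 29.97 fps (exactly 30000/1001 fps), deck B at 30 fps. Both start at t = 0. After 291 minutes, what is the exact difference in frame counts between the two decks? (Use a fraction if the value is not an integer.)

291 min = 17460 s.
A emits 30000/1001 × 17460 = 523800000/1001 frames; B emits 30 × 17460 = 523800.
Difference = 523800/1001 frames (≈ 523.2767); B is ahead of A.

523800/1001 frames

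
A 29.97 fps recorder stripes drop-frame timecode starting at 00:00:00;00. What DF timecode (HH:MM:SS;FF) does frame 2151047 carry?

19:56:13;11

Ten DF minutes hold 17982 frames, so frame 2151047 lies in block 119 (frames 2139858–2157839) with 11189 frames into that block.
The block's first minute is 1800 frames and the rest 1798 each; 11189 frames reaches minute 6, so 119 × 18 + 6 × 2 = 2154 labels have been skipped so far.
Adding those back, label number 2151047 + 2154 = 2153201 at 30 labels/s is 71773 s + 11 f = 19 h 56 min 13 s frame 11, i.e. 19:56:13;11.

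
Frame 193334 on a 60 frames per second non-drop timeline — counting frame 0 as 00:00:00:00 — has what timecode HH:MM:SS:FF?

00:53:42:14

193334 ÷ 60 = 3222 full seconds, remainder 14 frames.
3222 s = 0 h 53 min 42 s.
Timecode: 00:53:42:14.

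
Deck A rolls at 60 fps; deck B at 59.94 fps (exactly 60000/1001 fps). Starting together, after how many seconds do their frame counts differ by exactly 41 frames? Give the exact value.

The gap grows by |60000/1001 − 60| = 60/1001 frames per second.
Time for a 41-frame gap: 41 ÷ (60/1001) = 41041/60 s.

41041/60 seconds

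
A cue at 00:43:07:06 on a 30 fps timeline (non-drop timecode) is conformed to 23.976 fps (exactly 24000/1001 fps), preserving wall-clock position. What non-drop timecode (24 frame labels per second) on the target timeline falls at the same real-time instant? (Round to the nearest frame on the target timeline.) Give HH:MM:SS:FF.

Source frame index: (0×3600 + 43×60 + 7) × 30 + 6 = 77616.
Real time: 77616 / (30) = 12936/5 s.
Target frame: (12936/5) × (24000/1001) = 806400/13 ≈ 62030.769 → 62031.
At 24 labels/s: frame 62031 → 00:43:04:15.

00:43:04:15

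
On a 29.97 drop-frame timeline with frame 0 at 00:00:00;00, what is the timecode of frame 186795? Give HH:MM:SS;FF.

01:43:52;21

Each 10-minute DF block holds 10 × 60 × 30 − 9 × 2 = 17982 frames. 186795 ÷ 17982 → 10 full blocks, remainder 6975.
Within the partial block the first minute is 1800 frames and each further minute 1798, so 3 further minute boundaries passed. Total skipped labels = 18 × 10 + 2 × 3 = 186.
Non-drop label index = 186795 + 186 = 186981; at 30 labels/s that is 01:43:52:21, i.e. DF 01:43:52;21.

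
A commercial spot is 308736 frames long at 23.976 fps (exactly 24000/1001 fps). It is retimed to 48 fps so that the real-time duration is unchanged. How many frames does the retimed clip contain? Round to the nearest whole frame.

Frames at target rate = 308736 × (48) / (24000/1001) = 77261184/125 ≈ 618089.472.
Nearest whole frame: 618089.

618089 frames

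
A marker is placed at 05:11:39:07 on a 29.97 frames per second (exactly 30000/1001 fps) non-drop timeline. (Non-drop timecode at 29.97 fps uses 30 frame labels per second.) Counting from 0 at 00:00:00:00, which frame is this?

Total seconds to the label: (5 × 3600 + 11 × 60 + 39) = 18699.
Frame index = 18699 × 30 + 7 = 560977.

frame 560977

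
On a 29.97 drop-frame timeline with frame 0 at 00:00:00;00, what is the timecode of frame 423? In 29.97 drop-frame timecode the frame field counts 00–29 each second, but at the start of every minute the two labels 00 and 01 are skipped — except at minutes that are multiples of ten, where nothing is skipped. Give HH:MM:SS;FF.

Each 10-minute DF block holds 10 × 60 × 30 − 9 × 2 = 17982 frames. 423 ÷ 17982 → 0 full blocks, remainder 423.
Within the partial block the first minute is 1800 frames and each further minute 1798, so 0 further minute boundaries passed. Total skipped labels = 18 × 0 + 2 × 0 = 0.
Non-drop label index = 423 + 0 = 423; at 30 labels/s that is 00:00:14:03, i.e. DF 00:00:14;03.

00:00:14;03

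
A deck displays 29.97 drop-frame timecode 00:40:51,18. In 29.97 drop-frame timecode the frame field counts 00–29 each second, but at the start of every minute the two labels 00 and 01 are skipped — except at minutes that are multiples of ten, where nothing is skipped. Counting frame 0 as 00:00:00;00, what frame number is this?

73476

Complete 10-minute blocks: 4, each 17982 frames → 71928.
Remaining 0 whole minutes in the current block: 0 frames.
Within the current minute: 51 × 30 + 18 = 1548. Total = 71928 + 0 + 1548 = 73476.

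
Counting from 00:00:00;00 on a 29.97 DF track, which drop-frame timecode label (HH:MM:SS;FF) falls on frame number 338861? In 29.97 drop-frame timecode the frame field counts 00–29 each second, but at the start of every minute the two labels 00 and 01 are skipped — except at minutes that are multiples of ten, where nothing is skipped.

03:08:26;21

Each 10-minute DF block holds 10 × 60 × 30 − 9 × 2 = 17982 frames. 338861 ÷ 17982 → 18 full blocks, remainder 15185.
Within the partial block the first minute is 1800 frames and each further minute 1798, so 8 further minute boundaries passed. Total skipped labels = 18 × 18 + 2 × 8 = 340.
Non-drop label index = 338861 + 340 = 339201; at 30 labels/s that is 03:08:26:21, i.e. DF 03:08:26;21.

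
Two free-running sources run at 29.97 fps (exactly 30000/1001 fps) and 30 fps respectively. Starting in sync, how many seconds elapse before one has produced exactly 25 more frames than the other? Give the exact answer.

5005/6 seconds

The gap grows by |30 − 30000/1001| = 30/1001 frames per second.
Time for a 25-frame gap: 25 ÷ (30/1001) = 5005/6 s.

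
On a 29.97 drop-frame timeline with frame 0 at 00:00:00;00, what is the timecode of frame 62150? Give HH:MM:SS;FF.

00:34:33;22

Each 10-minute DF block holds 10 × 60 × 30 − 9 × 2 = 17982 frames. 62150 ÷ 17982 → 3 full blocks, remainder 8204.
Within the partial block the first minute is 1800 frames and each further minute 1798, so 4 further minute boundaries passed. Total skipped labels = 18 × 3 + 2 × 4 = 62.
Non-drop label index = 62150 + 62 = 62212; at 30 labels/s that is 00:34:33:22, i.e. DF 00:34:33;22.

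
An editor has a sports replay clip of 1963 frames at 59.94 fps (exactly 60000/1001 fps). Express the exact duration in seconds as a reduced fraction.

Running time = 1963 ÷ (60000/1001) = 1963 × 1001/60000 = 1964963/60000 s.

1964963/60000 seconds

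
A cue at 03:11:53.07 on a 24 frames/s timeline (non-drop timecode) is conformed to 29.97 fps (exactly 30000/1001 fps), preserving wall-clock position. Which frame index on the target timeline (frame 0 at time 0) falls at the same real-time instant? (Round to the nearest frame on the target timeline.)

frame 345054

Source frame index: (3×3600 + 11×60 + 53) × 24 + 7 = 276319.
Real time: 276319 / (24) = 276319/24 s.
Target frame: (276319/24) × (30000/1001) = 345398750/1001 ≈ 345053.696 → 345054.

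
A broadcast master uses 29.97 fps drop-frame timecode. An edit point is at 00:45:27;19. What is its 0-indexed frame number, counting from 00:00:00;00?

Complete 10-minute blocks: 4, each 17982 frames → 71928.
Remaining 5 whole minutes in the current block: 1800 + 4 × 1798 = 8992 frames.
Within the current minute: 27 × 30 + 19 − 2 = 827 (labels ;00/;01 skipped at this minute). Total = 71928 + 8992 + 827 = 81747.

81747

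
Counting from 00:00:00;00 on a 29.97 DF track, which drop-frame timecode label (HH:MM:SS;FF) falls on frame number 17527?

00:09:44;25

Ten DF minutes hold 17982 frames, so frame 17527 lies in block 0 (frames 0–17981) with 17527 frames into that block.
The block's first minute is 1800 frames and the rest 1798 each; 17527 frames reaches minute 9, so 0 × 18 + 9 × 2 = 18 labels have been skipped so far.
Adding those back, label number 17527 + 18 = 17545 at 30 labels/s is 584 s + 25 f = 0 h 9 min 44 s frame 25, i.e. 00:09:44;25.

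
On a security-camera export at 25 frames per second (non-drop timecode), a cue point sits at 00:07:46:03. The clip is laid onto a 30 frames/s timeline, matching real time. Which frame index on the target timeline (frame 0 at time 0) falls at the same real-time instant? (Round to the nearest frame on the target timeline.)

frame 13984

Source frame index: (0×3600 + 7×60 + 46) × 25 + 3 = 11653.
Real time: 11653 / (25) = 11653/25 s.
Target frame: (11653/25) × (30) = 69918/5 ≈ 13983.600 → 13984.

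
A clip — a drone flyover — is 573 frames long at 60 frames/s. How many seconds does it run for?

9.55 seconds

Running time = 573 / (60) = 9.55 s.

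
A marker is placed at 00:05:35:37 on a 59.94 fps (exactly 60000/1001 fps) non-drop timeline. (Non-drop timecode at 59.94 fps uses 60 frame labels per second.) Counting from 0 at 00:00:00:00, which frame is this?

Total seconds to the label: (0 × 3600 + 5 × 60 + 35) = 335.
Frame index = 335 × 60 + 37 = 20137.

frame 20137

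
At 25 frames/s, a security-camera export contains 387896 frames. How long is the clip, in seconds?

Running time = 387896 / (25) = 15515.84 s.

15515.84 seconds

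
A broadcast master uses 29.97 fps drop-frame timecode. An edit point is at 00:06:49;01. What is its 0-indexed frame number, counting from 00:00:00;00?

12259

As if non-drop at 30 labels/s: (0 × 3600 + 6 × 60 + 49) × 30 + 1 = 12271.
Minute boundaries passed: 6; those not divisible by 10: 6 − 0 = 6; dropped labels = 2 × 6 = 12.
Actual frame index = 12271 − 12 = 12259.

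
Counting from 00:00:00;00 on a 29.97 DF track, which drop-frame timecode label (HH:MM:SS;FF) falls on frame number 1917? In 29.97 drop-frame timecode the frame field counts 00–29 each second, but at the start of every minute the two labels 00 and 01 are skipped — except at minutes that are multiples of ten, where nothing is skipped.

00:01:03;29

Each 10-minute DF block holds 10 × 60 × 30 − 9 × 2 = 17982 frames. 1917 ÷ 17982 → 0 full blocks, remainder 1917.
Within the partial block the first minute is 1800 frames and each further minute 1798, so 1 further minute boundary passed. Total skipped labels = 18 × 0 + 2 × 1 = 2.
Non-drop label index = 1917 + 2 = 1919; at 30 labels/s that is 00:01:03:29, i.e. DF 00:01:03;29.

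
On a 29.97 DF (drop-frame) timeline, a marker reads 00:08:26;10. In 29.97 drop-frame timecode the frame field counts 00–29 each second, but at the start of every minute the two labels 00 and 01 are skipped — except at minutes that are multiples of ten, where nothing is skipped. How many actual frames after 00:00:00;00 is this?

Complete 10-minute blocks: 0, each 17982 frames → 0.
Remaining 8 whole minutes in the current block: 1800 + 7 × 1798 = 14386 frames.
Within the current minute: 26 × 30 + 10 − 2 = 788 (labels ;00/;01 skipped at this minute). Total = 0 + 14386 + 788 = 15174.

15174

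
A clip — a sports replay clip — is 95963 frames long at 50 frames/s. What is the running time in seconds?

1919.26 seconds

Running time = 95963 / (50) = 1919.26 s.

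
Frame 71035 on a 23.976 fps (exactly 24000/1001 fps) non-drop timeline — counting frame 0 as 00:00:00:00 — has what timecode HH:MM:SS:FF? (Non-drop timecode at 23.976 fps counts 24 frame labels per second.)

00:49:19:19

71035 ÷ 24 = 2959 full seconds, remainder 19 frames.
2959 s = 0 h 49 min 19 s.
Timecode: 00:49:19:19.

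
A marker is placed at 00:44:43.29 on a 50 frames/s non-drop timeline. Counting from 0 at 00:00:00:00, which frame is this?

134179

Total seconds to the label: (0 × 3600 + 44 × 60 + 43) = 2683.
Frame index = 2683 × 50 + 29 = 134179.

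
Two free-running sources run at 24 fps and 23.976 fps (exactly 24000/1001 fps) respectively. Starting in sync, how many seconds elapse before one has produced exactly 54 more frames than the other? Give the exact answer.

2252.25 seconds

The gap grows by |24000/1001 − 24| = 24/1001 frames per second.
Time for a 54-frame gap: 54 ÷ (24/1001) = 2252.25 s.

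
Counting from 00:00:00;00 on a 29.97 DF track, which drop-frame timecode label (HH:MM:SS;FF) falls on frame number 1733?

Each 10-minute DF block holds 10 × 60 × 30 − 9 × 2 = 17982 frames. 1733 ÷ 17982 → 0 full blocks, remainder 1733.
Within the partial block the first minute is 1800 frames and each further minute 1798, so 0 further minute boundaries passed. Total skipped labels = 18 × 0 + 2 × 0 = 0.
Non-drop label index = 1733 + 0 = 1733; at 30 labels/s that is 00:00:57:23, i.e. DF 00:00:57;23.

00:00:57;23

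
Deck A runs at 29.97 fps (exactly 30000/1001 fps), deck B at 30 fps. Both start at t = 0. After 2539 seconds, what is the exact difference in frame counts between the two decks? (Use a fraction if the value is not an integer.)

76170/1001 frames

A emits 30000/1001 × 2539 = 76170000/1001 frames; B emits 30 × 2539 = 76170.
Difference = 76170/1001 frames (≈ 76.0939); B is ahead of A.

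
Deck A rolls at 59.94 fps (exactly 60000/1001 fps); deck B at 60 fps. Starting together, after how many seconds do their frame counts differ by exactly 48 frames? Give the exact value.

800.8 seconds

The gap grows by |60 − 60000/1001| = 60/1001 frames per second.
Time for a 48-frame gap: 48 ÷ (60/1001) = 800.8 s.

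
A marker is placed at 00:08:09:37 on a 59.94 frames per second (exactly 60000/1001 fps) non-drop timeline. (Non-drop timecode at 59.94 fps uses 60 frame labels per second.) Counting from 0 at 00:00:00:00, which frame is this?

29377

Total seconds to the label: (0 × 3600 + 8 × 60 + 9) = 489.
Frame index = 489 × 60 + 37 = 29377.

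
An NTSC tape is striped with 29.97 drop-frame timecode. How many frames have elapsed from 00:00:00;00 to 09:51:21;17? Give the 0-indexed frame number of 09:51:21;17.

1063383

Complete 10-minute blocks: 59, each 17982 frames → 1060938.
Remaining 1 whole minute in the current block: 1800 + 0 × 1798 = 1800 frames.
Within the current minute: 21 × 30 + 17 − 2 = 645 (labels ;00/;01 skipped at this minute). Total = 1060938 + 1800 + 645 = 1063383.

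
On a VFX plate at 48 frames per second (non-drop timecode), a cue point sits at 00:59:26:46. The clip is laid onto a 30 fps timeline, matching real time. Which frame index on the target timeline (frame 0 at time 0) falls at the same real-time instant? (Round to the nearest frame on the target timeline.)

Source frame index: (0×3600 + 59×60 + 26) × 48 + 46 = 171214.
Real time: 171214 / (48) = 85607/24 s.
Target frame: (85607/24) × (30) = 428035/4 ≈ 107008.750 → 107009.

frame 107009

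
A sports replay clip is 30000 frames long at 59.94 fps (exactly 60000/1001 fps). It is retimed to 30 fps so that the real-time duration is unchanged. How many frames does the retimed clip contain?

15015 frames

Target frames = source frames × (target rate / source rate) = 30000 × (30)/(60000/1001) = 30000 × 1001/2000 = 15015.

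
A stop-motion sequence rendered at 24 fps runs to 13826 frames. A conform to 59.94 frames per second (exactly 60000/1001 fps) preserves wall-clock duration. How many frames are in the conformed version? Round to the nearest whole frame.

Frames at target rate = 13826 × (60000/1001) / (24) = 34565000/1001 ≈ 34530.470.
Nearest whole frame: 34530.

34530 frames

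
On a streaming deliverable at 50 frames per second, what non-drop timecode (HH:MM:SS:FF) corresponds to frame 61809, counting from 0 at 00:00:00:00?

61809 ÷ 50 = 1236 full seconds, remainder 9 frames.
1236 s = 0 h 20 min 36 s.
Timecode: 00:20:36:09.

00:20:36:09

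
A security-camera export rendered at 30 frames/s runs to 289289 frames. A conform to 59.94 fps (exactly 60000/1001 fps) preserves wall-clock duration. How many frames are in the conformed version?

Target frames = source frames × (target rate / source rate) = 289289 × (60000/1001)/(30) = 289289 × 2000/1001 = 578000.

578000 frames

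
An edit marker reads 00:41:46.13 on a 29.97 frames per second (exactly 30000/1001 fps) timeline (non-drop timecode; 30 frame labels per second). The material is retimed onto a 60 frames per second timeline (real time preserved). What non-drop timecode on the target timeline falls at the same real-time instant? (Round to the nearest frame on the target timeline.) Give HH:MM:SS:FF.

00:41:48:56

Source frame index: (0×3600 + 41×60 + 46) × 30 + 13 = 75193.
Real time: 75193 / (30000/1001) = 75268193/30000 s.
Target frame: (75268193/30000) × (60) = 75268193/500 ≈ 150536.386 → 150536.
At 60 labels/s: frame 150536 → 00:41:48:56.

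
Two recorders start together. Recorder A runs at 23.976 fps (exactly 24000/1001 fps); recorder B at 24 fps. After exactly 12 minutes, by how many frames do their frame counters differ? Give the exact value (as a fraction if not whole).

17280/1001 frames

12 min = 720 s.
A emits 24000/1001 × 720 = 17280000/1001 frames; B emits 24 × 720 = 17280.
Difference = 17280/1001 frames (≈ 17.2627); B is ahead of A.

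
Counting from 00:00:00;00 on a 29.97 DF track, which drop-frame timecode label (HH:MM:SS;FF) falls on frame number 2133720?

Each 10-minute DF block holds 10 × 60 × 30 − 9 × 2 = 17982 frames. 2133720 ÷ 17982 → 118 full blocks, remainder 11844.
Within the partial block the first minute is 1800 frames and each further minute 1798, so 6 further minute boundaries passed. Total skipped labels = 18 × 118 + 2 × 6 = 2136.
Non-drop label index = 2133720 + 2136 = 2135856; at 30 labels/s that is 19:46:35:06, i.e. DF 19:46:35;06.

19:46:35;06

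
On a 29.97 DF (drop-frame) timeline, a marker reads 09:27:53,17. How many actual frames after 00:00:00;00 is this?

As if non-drop at 30 labels/s: (9 × 3600 + 27 × 60 + 53) × 30 + 17 = 1022207.
Minute boundaries passed: 567; those not divisible by 10: 567 − 56 = 511; dropped labels = 2 × 511 = 1022.
Actual frame index = 1022207 − 1022 = 1021185.

1021185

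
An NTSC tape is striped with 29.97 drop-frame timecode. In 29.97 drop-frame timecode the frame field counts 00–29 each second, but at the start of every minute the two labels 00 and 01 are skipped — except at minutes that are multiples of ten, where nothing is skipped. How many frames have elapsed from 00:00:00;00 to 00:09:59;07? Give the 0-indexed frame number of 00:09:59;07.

Complete 10-minute blocks: 0, each 17982 frames → 0.
Remaining 9 whole minutes in the current block: 1800 + 8 × 1798 = 16184 frames.
Within the current minute: 59 × 30 + 7 − 2 = 1775 (labels ;00/;01 skipped at this minute). Total = 0 + 16184 + 1775 = 17959.

17959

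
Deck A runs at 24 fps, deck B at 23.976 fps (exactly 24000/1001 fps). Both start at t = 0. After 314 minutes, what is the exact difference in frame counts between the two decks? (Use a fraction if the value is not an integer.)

452160/1001 frames

314 min = 18840 s.
A emits 24 × 18840 = 452160 frames; B emits 24000/1001 × 18840 = 452160000/1001.
Difference = 452160/1001 frames (≈ 451.7083); B is behind A.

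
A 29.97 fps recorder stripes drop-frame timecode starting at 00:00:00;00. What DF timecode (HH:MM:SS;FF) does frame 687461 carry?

06:22:18;09

Ten DF minutes hold 17982 frames, so frame 687461 lies in block 38 (frames 683316–701297) with 4145 frames into that block.
The block's first minute is 1800 frames and the rest 1798 each; 4145 frames reaches minute 2, so 38 × 18 + 2 × 2 = 688 labels have been skipped so far.
Adding those back, label number 687461 + 688 = 688149 at 30 labels/s is 22938 s + 9 f = 6 h 22 min 18 s frame 9, i.e. 06:22:18;09.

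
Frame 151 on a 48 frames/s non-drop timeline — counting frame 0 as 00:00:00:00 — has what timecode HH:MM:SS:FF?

00:00:03:07

151 ÷ 48 = 3 full seconds, remainder 7 frames.
3 s = 0 h 0 min 3 s.
Timecode: 00:00:03:07.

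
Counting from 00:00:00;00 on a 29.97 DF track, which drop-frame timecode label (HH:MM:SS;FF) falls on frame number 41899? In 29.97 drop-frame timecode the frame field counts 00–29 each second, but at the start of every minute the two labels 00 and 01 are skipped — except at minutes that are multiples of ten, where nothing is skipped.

Ten DF minutes hold 17982 frames, so frame 41899 lies in block 2 (frames 35964–53945) with 5935 frames into that block.
The block's first minute is 1800 frames and the rest 1798 each; 5935 frames reaches minute 3, so 2 × 18 + 3 × 2 = 42 labels have been skipped so far.
Adding those back, label number 41899 + 42 = 41941 at 30 labels/s is 1398 s + 1 f = 0 h 23 min 18 s frame 1, i.e. 00:23:18;01.

00:23:18;01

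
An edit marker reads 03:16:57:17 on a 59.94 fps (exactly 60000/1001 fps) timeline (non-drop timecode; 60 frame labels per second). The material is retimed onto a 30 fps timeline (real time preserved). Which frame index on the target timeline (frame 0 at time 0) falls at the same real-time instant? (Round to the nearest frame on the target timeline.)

Source frame index: (3×3600 + 16×60 + 57) × 60 + 17 = 709037.
Real time: 709037 / (60000/1001) = 709746037/60000 s.
Target frame: (709746037/60000) × (30) = 709746037/2000 ≈ 354873.019 → 354873.

frame 354873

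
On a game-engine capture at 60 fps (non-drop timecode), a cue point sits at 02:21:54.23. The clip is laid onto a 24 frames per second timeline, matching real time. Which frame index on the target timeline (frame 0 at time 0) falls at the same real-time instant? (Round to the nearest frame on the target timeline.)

frame 204345

Source frame index: (2×3600 + 21×60 + 54) × 60 + 23 = 510863.
Real time: 510863 / (60) = 510863/60 s.
Target frame: (510863/60) × (24) = 1021726/5 ≈ 204345.200 → 204345.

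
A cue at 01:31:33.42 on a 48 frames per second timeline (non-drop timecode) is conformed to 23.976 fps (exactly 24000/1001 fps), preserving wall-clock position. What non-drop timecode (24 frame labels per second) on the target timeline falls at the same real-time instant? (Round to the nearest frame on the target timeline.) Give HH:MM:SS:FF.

Source frame index: (1×3600 + 31×60 + 33) × 48 + 42 = 263706.
Real time: 263706 / (48) = 43951/8 s.
Target frame: (43951/8) × (24000/1001) = 131853000/1001 ≈ 131721.279 → 131721.
At 24 labels/s: frame 131721 → 01:31:28:09.

01:31:28:09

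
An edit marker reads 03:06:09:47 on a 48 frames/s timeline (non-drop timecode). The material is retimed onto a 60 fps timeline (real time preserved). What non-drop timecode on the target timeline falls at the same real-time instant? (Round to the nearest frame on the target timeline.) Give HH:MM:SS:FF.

03:06:09:59

Source frame index: (3×3600 + 6×60 + 9) × 48 + 47 = 536159.
Real time: 536159 / (48) = 536159/48 s.
Target frame: (536159/48) × (60) = 2680795/4 ≈ 670198.750 → 670199.
At 60 labels/s: frame 670199 → 03:06:09:59.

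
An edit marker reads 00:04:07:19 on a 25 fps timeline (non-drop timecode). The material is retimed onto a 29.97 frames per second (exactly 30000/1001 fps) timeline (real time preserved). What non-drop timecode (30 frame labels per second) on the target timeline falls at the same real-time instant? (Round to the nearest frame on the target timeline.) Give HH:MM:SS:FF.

Source frame index: (0×3600 + 4×60 + 7) × 25 + 19 = 6194.
Real time: 6194 / (25) = 6194/25 s.
Target frame: (6194/25) × (30000/1001) = 7432800/1001 ≈ 7425.375 → 7425.
At 30 labels/s: frame 7425 → 00:04:07:15.

00:04:07:15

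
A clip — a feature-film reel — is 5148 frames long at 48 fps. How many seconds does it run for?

107.25 seconds

Running time = 5148 / (48) = 107.25 s.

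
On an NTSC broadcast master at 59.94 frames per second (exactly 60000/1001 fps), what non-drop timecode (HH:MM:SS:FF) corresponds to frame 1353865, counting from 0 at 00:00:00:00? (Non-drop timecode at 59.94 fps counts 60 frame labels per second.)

06:16:04:25

1353865 ÷ 60 = 22564 full seconds, remainder 25 frames.
22564 s = 6 h 16 min 4 s.
Timecode: 06:16:04:25.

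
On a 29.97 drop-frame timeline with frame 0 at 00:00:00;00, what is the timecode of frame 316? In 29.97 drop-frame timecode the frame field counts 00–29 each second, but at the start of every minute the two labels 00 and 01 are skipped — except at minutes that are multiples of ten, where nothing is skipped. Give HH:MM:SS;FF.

00:00:10;16

Ten DF minutes hold 17982 frames, so frame 316 lies in block 0 (frames 0–17981) with 316 frames into that block.
The block's first minute is 1800 frames and the rest 1798 each; 316 frames reaches minute 0, so 0 × 18 + 0 × 2 = 0 labels have been skipped so far.
Adding those back, label number 316 + 0 = 316 at 30 labels/s is 10 s + 16 f = 0 h 0 min 10 s frame 16, i.e. 00:00:10;16.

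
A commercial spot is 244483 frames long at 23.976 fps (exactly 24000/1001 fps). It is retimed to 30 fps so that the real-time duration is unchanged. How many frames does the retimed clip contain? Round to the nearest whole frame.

305909 frames

Frames at target rate = 244483 × (30) / (24000/1001) = 244727483/800 ≈ 305909.354.
Nearest whole frame: 305909.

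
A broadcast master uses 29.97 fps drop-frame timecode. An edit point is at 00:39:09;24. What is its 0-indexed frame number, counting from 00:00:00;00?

As if non-drop at 30 labels/s: (0 × 3600 + 39 × 60 + 9) × 30 + 24 = 70494.
Minute boundaries passed: 39; those not divisible by 10: 39 − 3 = 36; dropped labels = 2 × 36 = 72.
Actual frame index = 70494 − 72 = 70422.

70422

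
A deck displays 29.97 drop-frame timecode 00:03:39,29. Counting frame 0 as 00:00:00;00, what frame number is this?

Complete 10-minute blocks: 0, each 17982 frames → 0.
Remaining 3 whole minutes in the current block: 1800 + 2 × 1798 = 5396 frames.
Within the current minute: 39 × 30 + 29 − 2 = 1197 (labels ;00/;01 skipped at this minute). Total = 0 + 5396 + 1197 = 6593.

6593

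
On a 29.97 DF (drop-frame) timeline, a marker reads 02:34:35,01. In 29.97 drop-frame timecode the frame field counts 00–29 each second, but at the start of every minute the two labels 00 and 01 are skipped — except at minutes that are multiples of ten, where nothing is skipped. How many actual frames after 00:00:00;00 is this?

As if non-drop at 30 labels/s: (2 × 3600 + 34 × 60 + 35) × 30 + 1 = 278251.
Minute boundaries passed: 154; those not divisible by 10: 154 − 15 = 139; dropped labels = 2 × 139 = 278.
Actual frame index = 278251 − 278 = 277973.

277973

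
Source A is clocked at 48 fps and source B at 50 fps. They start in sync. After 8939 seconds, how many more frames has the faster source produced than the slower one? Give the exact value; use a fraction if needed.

17878 frames

A emits 48 × 8939 = 429072 frames; B emits 50 × 8939 = 446950.
Difference = 17878 frames; B is ahead of A.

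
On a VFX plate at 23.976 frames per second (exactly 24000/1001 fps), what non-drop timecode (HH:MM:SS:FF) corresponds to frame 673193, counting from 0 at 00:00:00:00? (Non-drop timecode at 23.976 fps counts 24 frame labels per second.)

07:47:29:17

673193 ÷ 24 = 28049 full seconds, remainder 17 frames.
28049 s = 7 h 47 min 29 s.
Timecode: 07:47:29:17.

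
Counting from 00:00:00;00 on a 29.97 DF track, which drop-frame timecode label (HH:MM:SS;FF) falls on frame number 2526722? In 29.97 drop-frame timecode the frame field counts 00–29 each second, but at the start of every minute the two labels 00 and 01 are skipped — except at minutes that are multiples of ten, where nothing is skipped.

23:25:08;12

Ten DF minutes hold 17982 frames, so frame 2526722 lies in block 140 (frames 2517480–2535461) with 9242 frames into that block.
The block's first minute is 1800 frames and the rest 1798 each; 9242 frames reaches minute 5, so 140 × 18 + 5 × 2 = 2530 labels have been skipped so far.
Adding those back, label number 2526722 + 2530 = 2529252 at 30 labels/s is 84308 s + 12 f = 23 h 25 min 8 s frame 12, i.e. 23:25:08;12.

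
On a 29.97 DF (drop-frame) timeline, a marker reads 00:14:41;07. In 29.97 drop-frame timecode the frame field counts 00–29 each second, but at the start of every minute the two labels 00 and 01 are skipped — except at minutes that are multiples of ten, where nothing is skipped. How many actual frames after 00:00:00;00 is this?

As if non-drop at 30 labels/s: (0 × 3600 + 14 × 60 + 41) × 30 + 7 = 26437.
Minute boundaries passed: 14; those not divisible by 10: 14 − 1 = 13; dropped labels = 2 × 13 = 26.
Actual frame index = 26437 − 26 = 26411.

26411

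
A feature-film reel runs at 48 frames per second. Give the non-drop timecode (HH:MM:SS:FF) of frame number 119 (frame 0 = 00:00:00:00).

00:00:02:23

119 ÷ 48 = 2 full seconds, remainder 23 frames.
2 s = 0 h 0 min 2 s.
Timecode: 00:00:02:23.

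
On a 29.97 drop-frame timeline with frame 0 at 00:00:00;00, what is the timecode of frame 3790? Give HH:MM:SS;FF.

Ten DF minutes hold 17982 frames, so frame 3790 lies in block 0 (frames 0–17981) with 3790 frames into that block.
The block's first minute is 1800 frames and the rest 1798 each; 3790 frames reaches minute 2, so 0 × 18 + 2 × 2 = 4 labels have been skipped so far.
Adding those back, label number 3790 + 4 = 3794 at 30 labels/s is 126 s + 14 f = 0 h 2 min 6 s frame 14, i.e. 00:02:06;14.

00:02:06;14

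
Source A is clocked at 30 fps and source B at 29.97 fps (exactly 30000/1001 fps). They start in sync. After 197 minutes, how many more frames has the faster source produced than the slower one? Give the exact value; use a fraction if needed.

354600/1001 frames

197 min = 11820 s.
A emits 30 × 11820 = 354600 frames; B emits 30000/1001 × 11820 = 354600000/1001.
Difference = 354600/1001 frames (≈ 354.2458); B is behind A.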